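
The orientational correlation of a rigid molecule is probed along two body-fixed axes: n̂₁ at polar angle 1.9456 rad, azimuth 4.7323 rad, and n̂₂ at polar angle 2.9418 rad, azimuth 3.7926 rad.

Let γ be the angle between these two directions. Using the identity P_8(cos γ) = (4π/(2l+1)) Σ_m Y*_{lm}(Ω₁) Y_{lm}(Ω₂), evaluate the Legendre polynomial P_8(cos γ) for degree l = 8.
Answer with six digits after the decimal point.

Term-by-term m-sum for l=8 (normalisation 4π/17 = 0.739198):
  term(m=-8) = (0.000000, 0.000000)   from Y*(Ω₁)=(0.286196, 0.045977), Y(Ω₂)=(0.000001, 0.000001)
  term(m=-7) = (0.000011, 0.000003)   from Y*(Ω₁)=(0.063369, -0.451709), Y(Ω₂)=(-0.000004, 0.000024)
  term(m=-6) = (0.000061, -0.000046)   from Y*(Ω₁)=(-0.245213, -0.029435), Y(Ω₂)=(-0.000223, 0.000213)
  term(m=-5) = (0.000008, 0.000576)   from Y*(Ω₁)=(0.020435, -0.204580), Y(Ω₂)=(-0.002782, 0.000317)
  term(m=-4) = (0.005149, 0.003654)   from Y*(Ω₁)=(-0.333064, -0.026583), Y(Ω₂)=(-0.016232, -0.009676)
  term(m=-3) = (-0.004949, 0.001654)   from Y*(Ω₁)=(0.003322, -0.055547), Y(Ω₂)=(-0.034977, -0.087008)
  term(m=-2) = (-0.032942, 0.103334)   from Y*(Ω₁)=(-0.334476, -0.013327), Y(Ω₂)=(0.086042, -0.312371)
  term(m=-1) = (0.003549, 0.004856)   from Y*(Ω₁)=(-0.000178, 0.008924), Y(Ω₂)=(0.536088, -0.408389)
  term(m=+0) = (-0.153083, -0.000000)   from Y*(Ω₁)=(-0.329232, -0.000000), Y(Ω₂)=(0.464970, 0.000000)
  term(m=+1) = (0.003549, -0.004856)   from Y*(Ω₁)=(0.000178, 0.008924), Y(Ω₂)=(-0.536088, -0.408389)
  term(m=+2) = (-0.032942, -0.103334)   from Y*(Ω₁)=(-0.334476, 0.013327), Y(Ω₂)=(0.086042, 0.312371)
  term(m=+3) = (-0.004949, -0.001654)   from Y*(Ω₁)=(-0.003322, -0.055547), Y(Ω₂)=(0.034977, -0.087008)
  term(m=+4) = (0.005149, -0.003654)   from Y*(Ω₁)=(-0.333064, 0.026583), Y(Ω₂)=(-0.016232, 0.009676)
  term(m=+5) = (0.000008, -0.000576)   from Y*(Ω₁)=(-0.020435, -0.204580), Y(Ω₂)=(0.002782, 0.000317)
  term(m=+6) = (0.000061, 0.000046)   from Y*(Ω₁)=(-0.245213, 0.029435), Y(Ω₂)=(-0.000223, -0.000213)
  term(m=+7) = (0.000011, -0.000003)   from Y*(Ω₁)=(-0.063369, -0.451709), Y(Ω₂)=(0.000004, 0.000024)
  term(m=+8) = (0.000000, -0.000000)   from Y*(Ω₁)=(0.286196, -0.045977), Y(Ω₂)=(0.000001, -0.000001)
Σ over m = (-0.211310, 0.000000); ×(4π/17) → (-0.156200, 0.000000). Real part: -0.156200

-0.156200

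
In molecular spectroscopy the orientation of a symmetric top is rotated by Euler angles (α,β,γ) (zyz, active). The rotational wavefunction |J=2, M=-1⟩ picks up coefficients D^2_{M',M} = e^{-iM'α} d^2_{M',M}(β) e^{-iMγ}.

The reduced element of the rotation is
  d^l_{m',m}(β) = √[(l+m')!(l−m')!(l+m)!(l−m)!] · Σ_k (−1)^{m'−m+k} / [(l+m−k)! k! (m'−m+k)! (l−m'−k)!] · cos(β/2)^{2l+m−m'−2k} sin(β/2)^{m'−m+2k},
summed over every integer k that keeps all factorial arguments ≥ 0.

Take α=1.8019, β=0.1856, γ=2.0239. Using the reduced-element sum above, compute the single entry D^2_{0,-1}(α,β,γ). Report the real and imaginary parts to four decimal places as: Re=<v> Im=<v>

D^2_{0,-1}(1.8019,0.1856,2.0239) = e^{-i·0·1.8019}·d^2_{0,-1}(0.1856)·e^{-i·-1·2.0239}. Compute d first:
c=cos(0.185600/2)=0.995697, s=sin(0.185600/2)=0.092667; N=√[2·2·1·6]=4.898979
Admissible k: 0..1 (factorial args all ≥0)
  k=0: (−1)^1·4.8990/(2)·0.9957^3·0.0927^1 = -0.224069
  k=1: (−1)^2·4.8990/(2)·0.9957^1·0.0927^3 = +0.001941
d^2_{0,-1}(0.1856) = -0.224069 +0.001941 = -0.222128
Attach z-rotation phases: D = e^{-i(0)(1.8019)}·(-0.222128)·e^{-i(-1)(2.0239)} = +0.097238-0.199714i

Re=0.0972 Im=-0.1997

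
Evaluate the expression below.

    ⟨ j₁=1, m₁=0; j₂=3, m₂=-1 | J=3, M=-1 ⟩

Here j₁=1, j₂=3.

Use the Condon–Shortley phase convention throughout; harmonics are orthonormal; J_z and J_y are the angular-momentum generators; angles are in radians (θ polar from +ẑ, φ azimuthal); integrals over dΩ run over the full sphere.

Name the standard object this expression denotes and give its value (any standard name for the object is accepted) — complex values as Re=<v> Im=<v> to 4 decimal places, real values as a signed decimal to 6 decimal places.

This is a Clebsch–Gordan (vector-coupling) coefficient.
√[7·1!1!5!/8! · 1!1!2!4!2!4!] = √(48)
  +(−1)^0/∏(0,1,1,2,0,3)! = 1/12  (running 1/12)
  +(−1)^1/∏(1,0,0,1,1,4)! = -1/24  (running 1/24)
⟨..|..⟩ = √(48)·(1/24) = +0.288675

Clebsch–Gordan coefficient, +√(1/12) ≈ +0.288675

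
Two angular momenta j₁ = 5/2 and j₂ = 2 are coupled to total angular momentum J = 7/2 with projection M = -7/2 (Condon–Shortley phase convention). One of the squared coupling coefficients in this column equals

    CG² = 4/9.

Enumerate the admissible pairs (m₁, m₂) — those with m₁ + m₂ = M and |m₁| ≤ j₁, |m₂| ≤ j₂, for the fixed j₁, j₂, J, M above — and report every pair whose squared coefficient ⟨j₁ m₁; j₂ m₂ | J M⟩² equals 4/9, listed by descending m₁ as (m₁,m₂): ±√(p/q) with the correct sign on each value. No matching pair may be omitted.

(-3/2,-2): +√(4/9)

Admissible pairs with m₁+m₂ = M = -7/2: (-5/2,-1), (-3/2,-2)
  (m₁,m₂)=(-3/2,-2): CG² = 4/9, CG = +√(4/9)   ← matches the target
  (m₁,m₂)=(-5/2,-1): CG² = 5/9, CG = −√(5/9)
Pairs with CG² = 4/9: (-3/2,-2): +√(4/9)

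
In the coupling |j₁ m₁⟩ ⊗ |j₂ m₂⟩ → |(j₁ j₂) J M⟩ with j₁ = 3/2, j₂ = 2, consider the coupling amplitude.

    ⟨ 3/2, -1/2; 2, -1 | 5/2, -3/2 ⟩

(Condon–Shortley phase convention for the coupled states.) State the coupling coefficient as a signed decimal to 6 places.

j₁+j₂−J=1  J+j₁−j₂=2  J−j₁+j₂=3  j₁+j₂+J+1=7
(j₁±m₁, j₂±m₂, J±M) = (1,2,1,3,1,4)
P² = 144/35
sum k=0..1:
  [0] +1/4 = 1/4
  [1] −1/6 = -1/6
S = 1/12
C² = P²·S² = 1/35 ; C = +0.169031

+√(1/35) ≈ +0.169031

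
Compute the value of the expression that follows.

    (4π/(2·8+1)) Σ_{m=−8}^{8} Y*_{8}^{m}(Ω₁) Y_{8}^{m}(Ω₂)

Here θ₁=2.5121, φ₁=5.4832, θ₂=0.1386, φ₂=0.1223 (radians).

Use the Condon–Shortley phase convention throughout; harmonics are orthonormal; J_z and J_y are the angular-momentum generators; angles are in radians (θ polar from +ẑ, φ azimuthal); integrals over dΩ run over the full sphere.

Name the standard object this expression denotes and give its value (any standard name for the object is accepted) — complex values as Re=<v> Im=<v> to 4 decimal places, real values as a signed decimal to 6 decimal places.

This sum is the spherical-harmonic addition theorem: it equals the Legendre polynomial P_l(cos γ) of the angle γ between the two directions.
Term-by-term m-sum for l=8 (normalisation 4π/17 = 0.739198):
  [-8]  conj(Y_{8,-8})(Ω₁) = (0.007389, -0.000866) ; Y_{8,-8}(Ω₂) = (0.000000, -0.000000) ; Δ = (0.000000, -0.000000)
  [-7]  conj(Y_{8,-7})(Ω₁) = (-0.031684, -0.025794) ; Y_{8,-7}(Ω₂) = (0.000001, -0.000001) ; Δ = (-0.000000, 0.000000)
  [-6]  conj(Y_{8,-6})(Ω₁) = (0.012058, 0.137419) ; Y_{8,-6}(Ω₂) = (0.000027, -0.000024) ; Δ = (0.000004, 0.000003)
  [-5]  conj(Y_{8,-5})(Ω₁) = (0.206680, -0.239263) ; Y_{8,-5}(Ω₂) = (0.000389, -0.000273) ; Δ = (0.000015, -0.000149)
  [-4]  conj(Y_{8,-4})(Ω₁) = (-0.477198, 0.027875) ; Y_{8,-4}(Ω₂) = (0.004138, -0.002203) ; Δ = (-0.001913, 0.001167)
  [-3]  conj(Y_{8,-3})(Ω₁) = (0.282771, 0.259045) ; Y_{8,-3}(Ω₂) = (0.031988, -0.012293) ; Δ = (0.012230, 0.004810)
  [-2]  conj(Y_{8,-2})(Ω₁) = (0.001951, 0.066872) ; Y_{8,-2}(Ω₂) = (0.171696, -0.042855) ; Δ = (0.003201, 0.011398)
  [-1]  conj(Y_{8,-1})(Ω₁) = (0.290033, -0.298621) ; Y_{8,-1}(Ω₂) = (0.568953, -0.069932) ; Δ = (0.144132, -0.190184)
  [+0]  conj(Y_{8,0})(Ω₁) = (-0.068752, -0.000000) ; Y_{8,0}(Ω₂) = (0.794101, 0.000000) ; Δ = (-0.054596, -0.000000)
  [+1]  conj(Y_{8,1})(Ω₁) = (-0.290033, -0.298621) ; Y_{8,1}(Ω₂) = (-0.568953, -0.069932) ; Δ = (0.144132, 0.190184)
  [+2]  conj(Y_{8,2})(Ω₁) = (0.001951, -0.066872) ; Y_{8,2}(Ω₂) = (0.171696, 0.042855) ; Δ = (0.003201, -0.011398)
  [+3]  conj(Y_{8,3})(Ω₁) = (-0.282771, 0.259045) ; Y_{8,3}(Ω₂) = (-0.031988, -0.012293) ; Δ = (0.012230, -0.004810)
  [+4]  conj(Y_{8,4})(Ω₁) = (-0.477198, -0.027875) ; Y_{8,4}(Ω₂) = (0.004138, 0.002203) ; Δ = (-0.001913, -0.001167)
  [+5]  conj(Y_{8,5})(Ω₁) = (-0.206680, -0.239263) ; Y_{8,5}(Ω₂) = (-0.000389, -0.000273) ; Δ = (0.000015, 0.000149)
  [+6]  conj(Y_{8,6})(Ω₁) = (0.012058, -0.137419) ; Y_{8,6}(Ω₂) = (0.000027, 0.000024) ; Δ = (0.000004, -0.000003)
  [+7]  conj(Y_{8,7})(Ω₁) = (0.031684, -0.025794) ; Y_{8,7}(Ω₂) = (-0.000001, -0.000001) ; Δ = (-0.000000, -0.000000)
  [+8]  conj(Y_{8,8})(Ω₁) = (0.007389, 0.000866) ; Y_{8,8}(Ω₂) = (0.000000, 0.000000) ; Δ = (0.000000, 0.000000)
Accumulated sum (0.260739, -0.000000); after 4π/(2l+1) scaling, (0.192738, -0.000000) ⇒ P_8 = 0.192738

Legendre polynomial (addition theorem), +0.192738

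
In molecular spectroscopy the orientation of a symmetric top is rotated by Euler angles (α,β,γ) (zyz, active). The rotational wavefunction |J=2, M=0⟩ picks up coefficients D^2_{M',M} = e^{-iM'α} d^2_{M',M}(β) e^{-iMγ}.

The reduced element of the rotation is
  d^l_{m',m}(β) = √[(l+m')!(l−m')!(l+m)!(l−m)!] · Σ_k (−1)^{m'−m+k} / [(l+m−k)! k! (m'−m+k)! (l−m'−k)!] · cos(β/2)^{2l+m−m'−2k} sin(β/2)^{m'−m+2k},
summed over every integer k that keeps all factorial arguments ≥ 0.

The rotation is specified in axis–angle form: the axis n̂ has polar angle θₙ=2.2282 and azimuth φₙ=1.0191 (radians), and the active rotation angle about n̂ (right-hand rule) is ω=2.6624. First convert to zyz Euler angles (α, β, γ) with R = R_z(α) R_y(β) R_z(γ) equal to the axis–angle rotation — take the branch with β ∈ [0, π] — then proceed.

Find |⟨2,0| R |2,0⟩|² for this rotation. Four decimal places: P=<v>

P=0.2025

Axis–angle → zyz. n̂ = (sinθₙcosφₙ, sinθₙsinφₙ, cosθₙ) = (+0.414894, +0.674140, -0.611064), ω = 2.6624.
R = I cosω + sinω [n̂]ₓ + (1−cosω) n̂n̂ᵀ gives
  R = [-0.562482, +0.809629, -0.167677; +0.246151, -0.029626, -0.968779; -0.789318, -0.586194, -0.182627]
β = atan2(√(R₁₃²+R₂₃²), R₃₃) = 1.754454; α = atan2(R₂₃, R₁₃) mod 2π = 4.541006; γ = atan2(R₃₂, −R₃₁) mod 2π = 5.644399
Split into d^2_{0,0}(β=1.7545) × two z-phases.
c=cos(1.754454/2)=0.639286, s=sin(1.754454/2)=0.768969; N=√[2·2·2·2]=4.000000
k∈{0,1,2} keeps every argument non-negative
  k=0: (−1)^0·4.0000/(4)·0.6393^4·0.7690^0 = +0.167025
  k=1: (−1)^1·4.0000/(1)·0.6393^2·0.7690^2 = -0.966648
  k=2: (−1)^2·4.0000/(4)·0.6393^0·0.7690^4 = +0.349651
d^2_{0,0}(1.7545) = +0.167025 -0.966648 +0.349651 = -0.449971
|D^2_{0,0}|² = |d^2_{0,0}(β)|² = (-0.449971)² = 0.202474 (the z-rotation phases have unit modulus)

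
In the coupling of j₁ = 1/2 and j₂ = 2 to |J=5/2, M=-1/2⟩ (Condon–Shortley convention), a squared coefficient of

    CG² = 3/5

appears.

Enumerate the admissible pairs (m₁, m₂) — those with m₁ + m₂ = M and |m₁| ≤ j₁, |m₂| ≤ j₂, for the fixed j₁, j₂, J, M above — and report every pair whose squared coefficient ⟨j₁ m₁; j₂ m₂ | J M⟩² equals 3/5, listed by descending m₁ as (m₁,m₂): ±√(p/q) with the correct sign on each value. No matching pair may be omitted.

(-1/2,0): +√(3/5)

Admissible pairs with m₁+m₂ = M = -1/2: (-1/2,0), (1/2,-1)
  (m₁,m₂)=(1/2,-1): CG² = 2/5, CG = +√(2/5)
  (m₁,m₂)=(-1/2,0): CG² = 3/5, CG = +√(3/5)   ← matches the target
Pairs with CG² = 3/5: (-1/2,0): +√(3/5)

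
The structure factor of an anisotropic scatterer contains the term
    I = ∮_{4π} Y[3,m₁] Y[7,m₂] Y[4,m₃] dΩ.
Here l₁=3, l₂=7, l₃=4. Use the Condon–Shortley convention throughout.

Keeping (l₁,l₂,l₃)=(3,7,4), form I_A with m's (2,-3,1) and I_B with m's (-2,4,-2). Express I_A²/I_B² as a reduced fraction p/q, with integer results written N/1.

8/11

Same 3,7,4: normalisation and zero-m 3j drop out of the ratio.
A: Δ: 6! 0! 8! / 15! → 1/45045; sum: t=1:−1/86400 = -1/86400; 3j²(3 7 4; 2 -3 1) = Δ·Π!·Σ² = 16/715  (sign +1)
B: Δ: 6! 0! 8! / 15! → 1/45045; sum: t=5:−1/172800 = -1/172800; 3j²(3 7 4; -2 4 -2) = Δ·Π!·Σ² = 2/65  (sign -1)
I_A²/I_B² = (16/715)/(2/65) = 8/11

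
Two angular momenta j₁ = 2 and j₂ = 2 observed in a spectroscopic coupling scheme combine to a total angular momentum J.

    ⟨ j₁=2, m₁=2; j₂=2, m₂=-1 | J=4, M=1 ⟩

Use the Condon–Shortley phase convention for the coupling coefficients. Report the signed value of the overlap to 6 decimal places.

√[9·0!4!4!/9! · 4!0!1!3!5!3!] = √(10368/7)
  +(−1)^0/∏(0,0,0,1,4,3)! = 1/144  (running 1/144)
⟨..|..⟩ = √(10368/7)·(1/144) = +0.267261

+0.267261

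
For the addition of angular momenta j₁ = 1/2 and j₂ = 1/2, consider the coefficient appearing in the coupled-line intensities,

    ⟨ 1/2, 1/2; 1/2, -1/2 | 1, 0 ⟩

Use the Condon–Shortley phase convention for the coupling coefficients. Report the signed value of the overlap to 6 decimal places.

j₁+j₂−J=0  J+j₁−j₂=1  J−j₁+j₂=1  j₁+j₂+J+1=3
(j₁±m₁, j₂±m₂, J±M) = (1,0,0,1,1,1)
P² = 1/2
sum k=0..0:
  [0] +1/1 = 1
S = 1
C² = P²·S² = 1/2 ; C = +0.707107

+0.707107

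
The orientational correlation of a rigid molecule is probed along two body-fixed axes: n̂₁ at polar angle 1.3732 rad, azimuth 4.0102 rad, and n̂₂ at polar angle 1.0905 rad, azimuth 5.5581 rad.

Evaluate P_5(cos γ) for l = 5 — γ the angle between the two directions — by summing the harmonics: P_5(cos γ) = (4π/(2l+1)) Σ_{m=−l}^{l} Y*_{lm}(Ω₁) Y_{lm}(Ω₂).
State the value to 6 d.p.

Term-by-term m-sum for l=5 (normalisation 4π/11 = 1.142397):
  [-5]  conj(Y_{5,-5})(Ω₁) = (0.151877, 0.392327) ; Y_{5,-5}(Ω₂) = (-0.225404, -0.118449) ; Δ = (0.012237, -0.106422)
  [-4]  conj(Y_{5,-4})(Ω₁) = (-0.251733, -0.087024) ; Y_{5,-4}(Ω₂) = (-0.407358, 0.100228) ; Δ = (0.111268, 0.010219)
  [-3]  conj(Y_{5,-3})(Ω₁) = (-0.183169, 0.108747) ; Y_{5,-3}(Ω₂) = (-0.126352, 0.182932) ; Δ = (0.003251, -0.047248)
  [-2]  conj(Y_{5,-2})(Ω₁) = (0.046863, -0.278991) ; Y_{5,-2}(Ω₂) = (-0.026647, -0.219834) ; Δ = (-0.062580, -0.002868)
  [-1]  conj(Y_{5,-1})(Ω₁) = (-0.099726, -0.117875) ; Y_{5,-1}(Ω₂) = (-0.219327, -0.194347) ; Δ = (-0.001036, 0.045235)
  [+0]  conj(Y_{5,0})(Ω₁) = (0.284595, -0.000000) ; Y_{5,0}(Ω₂) = (0.158186, 0.000000) ; Δ = (0.045019, 0.000000)
  [+1]  conj(Y_{5,1})(Ω₁) = (0.099726, -0.117875) ; Y_{5,1}(Ω₂) = (0.219327, -0.194347) ; Δ = (-0.001036, -0.045235)
  [+2]  conj(Y_{5,2})(Ω₁) = (0.046863, 0.278991) ; Y_{5,2}(Ω₂) = (-0.026647, 0.219834) ; Δ = (-0.062580, 0.002868)
  [+3]  conj(Y_{5,3})(Ω₁) = (0.183169, 0.108747) ; Y_{5,3}(Ω₂) = (0.126352, 0.182932) ; Δ = (0.003251, 0.047248)
  [+4]  conj(Y_{5,4})(Ω₁) = (-0.251733, 0.087024) ; Y_{5,4}(Ω₂) = (-0.407358, -0.100228) ; Δ = (0.111268, -0.010219)
  [+5]  conj(Y_{5,5})(Ω₁) = (-0.151877, 0.392327) ; Y_{5,5}(Ω₂) = (0.225404, -0.118449) ; Δ = (0.012237, 0.106422)
Accumulated sum (0.171297, 0.000000); after 4π/(2l+1) scaling, (0.195689, 0.000000) ⇒ P_5 = 0.195689

0.195689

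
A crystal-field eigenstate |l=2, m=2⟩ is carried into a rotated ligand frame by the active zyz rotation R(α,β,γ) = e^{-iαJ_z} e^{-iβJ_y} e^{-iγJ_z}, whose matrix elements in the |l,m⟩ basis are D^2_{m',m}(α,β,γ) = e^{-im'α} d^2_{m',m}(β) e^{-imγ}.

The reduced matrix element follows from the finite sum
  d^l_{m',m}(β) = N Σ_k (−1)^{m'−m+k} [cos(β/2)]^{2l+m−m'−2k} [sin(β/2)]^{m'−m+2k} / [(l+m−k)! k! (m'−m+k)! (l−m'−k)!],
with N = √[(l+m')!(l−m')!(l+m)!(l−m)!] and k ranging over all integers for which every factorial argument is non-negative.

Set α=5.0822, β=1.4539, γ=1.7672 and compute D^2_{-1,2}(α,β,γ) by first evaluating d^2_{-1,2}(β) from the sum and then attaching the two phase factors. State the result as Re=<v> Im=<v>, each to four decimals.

Split into d^2_{-1,2}(β=1.4539) × two z-phases.
Half-angle: c=0.747205, s=0.664594. N=√(1·6·24·1)=12.000000
Admissible k: 3..3 (factorial args all ≥0)
  k=3: (−1)^0·12.0000/(6)·0.7472^1·0.6646^3 = +0.438671
d^2_{-1,2}(1.4539) = +0.438671
Attach z-rotation phases: D = e^{-i(-1)(5.0822)}·(+0.438671)·e^{-i(2)(1.7672)} = +0.010087+0.438555i

Re=0.0101 Im=0.4386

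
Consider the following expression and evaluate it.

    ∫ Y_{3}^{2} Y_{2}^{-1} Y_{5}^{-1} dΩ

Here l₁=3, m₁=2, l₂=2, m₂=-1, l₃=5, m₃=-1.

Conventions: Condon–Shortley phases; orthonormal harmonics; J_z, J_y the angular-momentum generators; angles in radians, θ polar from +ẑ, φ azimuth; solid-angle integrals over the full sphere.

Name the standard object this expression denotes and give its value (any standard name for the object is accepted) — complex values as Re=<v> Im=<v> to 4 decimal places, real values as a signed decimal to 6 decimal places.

This is a Gaunt coefficient — the integral of a triple product of spherical harmonics over the sphere.
m-sum 0 ✓  L=10 even ✓  1≤5≤5 ✓
Π(2lᵢ+1) = 7×5×11 = 385
triangle coeff Δ(3,2,5) = 1/2310
Σ_t [0,0]: t=0:+1/144 = 1/144
(3j)²=10/231 [(3 2 5; 0 0 0)], sign=-1
Σ_t [0,0]: t=0:+1/720 = 1/720
(3j)²=4/385 [(3 2 5; 2 -1 -1)], sign=+1
⇒ 4πI² = 40/231
I = (-1)√(40/231/(4π)) = -0.11738675

Gaunt coefficient, -0.117387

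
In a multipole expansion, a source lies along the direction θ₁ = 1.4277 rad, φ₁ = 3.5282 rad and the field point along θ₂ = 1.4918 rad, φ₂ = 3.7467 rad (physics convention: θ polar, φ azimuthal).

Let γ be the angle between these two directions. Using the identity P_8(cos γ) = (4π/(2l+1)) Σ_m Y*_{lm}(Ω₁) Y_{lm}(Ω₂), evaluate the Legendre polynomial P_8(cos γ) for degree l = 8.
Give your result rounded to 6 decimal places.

0.268269

Expand P_8 via completeness: Σ_{m} conj(Y_{8,m}) at Ω₁ times Y_{8,m} at Ω₂ —
  term(m=-8) = -0.042072-0.234929i   from Y*(Ω₁)=-0.474198+0.023128i, Y(Ω₂)=+0.064405+0.498566i
  term(m=-7) = +0.001798-0.043517i   from Y*(Ω₁)=+0.248095-0.115390i, Y(Ω₂)=+0.073031-0.141438i
  term(m=-6) = +0.021160-0.079609i   from Y*(Ω₁)=+0.167442-0.180152i, Y(Ω₂)=+0.295659-0.157341i
  term(m=-5) = +0.025090-0.048394i   from Y*(Ω₁)=-0.105200+0.277599i, Y(Ω₂)=-0.182388-0.021263i
  term(m=-4) = +0.029148-0.034832i   from Y*(Ω₁)=+0.003940+0.161677i, Y(Ω₂)=-0.210921-0.185427i
  term(m=-3) = +0.046181-0.035510i   from Y*(Ω₁)=-0.120023-0.275415i, Y(Ω₂)=+0.046944+0.188136i
  term(m=-2) = +0.028398-0.013265i   from Y*(Ω₁)=-0.087476-0.085370i, Y(Ω₂)=-0.090474+0.239943i
  term(m=-1) = +0.058011-0.012881i   from Y*(Ω₁)=+0.277989+0.113168i, Y(Ω₂)=+0.162833-0.112626i
  term(m=+0) = +0.027488+0.000000i   from Y*(Ω₁)=+0.110327-0.000000i, Y(Ω₂)=+0.249153+0.000000i
  term(m=+1) = +0.058011+0.012881i   from Y*(Ω₁)=-0.277989+0.113168i, Y(Ω₂)=-0.162833-0.112626i
  term(m=+2) = +0.028398+0.013265i   from Y*(Ω₁)=-0.087476+0.085370i, Y(Ω₂)=-0.090474-0.239943i
  term(m=+3) = +0.046181+0.035510i   from Y*(Ω₁)=+0.120023-0.275415i, Y(Ω₂)=-0.046944+0.188136i
  term(m=+4) = +0.029148+0.034832i   from Y*(Ω₁)=+0.003940-0.161677i, Y(Ω₂)=-0.210921+0.185427i
  term(m=+5) = +0.025090+0.048394i   from Y*(Ω₁)=+0.105200+0.277599i, Y(Ω₂)=+0.182388-0.021263i
  term(m=+6) = +0.021160+0.079609i   from Y*(Ω₁)=+0.167442+0.180152i, Y(Ω₂)=+0.295659+0.157341i
  term(m=+7) = +0.001798+0.043517i   from Y*(Ω₁)=-0.248095-0.115390i, Y(Ω₂)=-0.073031-0.141438i
  term(m=+8) = -0.042072+0.234929i   from Y*(Ω₁)=-0.474198-0.023128i, Y(Ω₂)=+0.064405-0.498566i
Σ over m = +0.362919+0.000000i; ×(4π/17) → +0.268269+0.000000i. Real part: 0.268269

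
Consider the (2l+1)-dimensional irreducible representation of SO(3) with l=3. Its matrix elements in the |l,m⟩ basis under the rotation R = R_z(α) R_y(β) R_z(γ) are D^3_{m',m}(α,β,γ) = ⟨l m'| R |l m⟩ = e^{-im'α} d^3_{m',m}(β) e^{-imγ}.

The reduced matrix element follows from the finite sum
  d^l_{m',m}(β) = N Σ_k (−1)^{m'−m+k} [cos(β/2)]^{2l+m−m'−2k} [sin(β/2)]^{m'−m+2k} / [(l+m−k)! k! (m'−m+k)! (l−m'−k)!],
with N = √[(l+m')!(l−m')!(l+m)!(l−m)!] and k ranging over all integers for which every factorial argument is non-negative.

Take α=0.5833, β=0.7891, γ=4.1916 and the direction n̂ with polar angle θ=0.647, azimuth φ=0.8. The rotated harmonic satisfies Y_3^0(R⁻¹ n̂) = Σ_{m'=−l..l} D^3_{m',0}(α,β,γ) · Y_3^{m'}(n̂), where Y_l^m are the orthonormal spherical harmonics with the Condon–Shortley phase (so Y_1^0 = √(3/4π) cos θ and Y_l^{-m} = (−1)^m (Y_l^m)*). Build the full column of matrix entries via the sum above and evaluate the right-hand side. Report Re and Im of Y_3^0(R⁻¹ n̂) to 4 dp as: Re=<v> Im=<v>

Need the full column D^3_{m',0} for m'=−3..3 at α=0.5833, β=0.7891, γ=4.1916.
cos(β/2)=0.923170, sin(β/2)=0.384393
d^3_{-3,0}: single k=3 term ⇒ +0.199841;  D = -0.035601+0.196645i
d^3_{-2,0}: k∈[2..3] ⇒ +0.587810 -0.101912 = +0.485898;  D = +0.191094+0.446744i
d^3_{-1,0}: k∈[1..3] ⇒ +0.892840 -0.464389 +0.026838 = +0.455288;  D = +0.380006+0.250764i
d^3_{0,0}: k∈[0..3] ⇒ +0.618998 -0.965871 +0.167458 -0.003226 = -0.182641;  D = -0.182641+0.000000i
d^3_{1,0}: k∈[0..2] ⇒ -0.892840 +0.464389 -0.026838 = -0.455288;  D = -0.380006+0.250764i
d^3_{2,0}: k∈[0..1] ⇒ +0.587810 -0.101912 = +0.485898;  D = +0.191094-0.446744i
d^3_{3,0}: single k=0 term ⇒ -0.199841;  D = +0.035601+0.196645i
Y_3^{m'}(θ=0.647,φ=0.8) and Σ D·Y over m':
  (-0.0356+0.1966i)·(-0.0674-0.0617i)  (+0.1911+0.4467i)·(-0.0087-0.2962i)  (+0.3800+0.2508i)·(+0.2963-0.3051i)  (-0.1826+0.0000i)·(+0.0545+0.0000i)  (-0.3800+0.2508i)·(-0.2963-0.3051i)  (+0.1911-0.4467i)·(-0.0087+0.2962i)  (+0.0356+0.1966i)·(+0.0674-0.0617i)
Y_3^0(R⁻¹ n̂) = +0.658653-0.000000i

Re=0.6587 Im=0.0000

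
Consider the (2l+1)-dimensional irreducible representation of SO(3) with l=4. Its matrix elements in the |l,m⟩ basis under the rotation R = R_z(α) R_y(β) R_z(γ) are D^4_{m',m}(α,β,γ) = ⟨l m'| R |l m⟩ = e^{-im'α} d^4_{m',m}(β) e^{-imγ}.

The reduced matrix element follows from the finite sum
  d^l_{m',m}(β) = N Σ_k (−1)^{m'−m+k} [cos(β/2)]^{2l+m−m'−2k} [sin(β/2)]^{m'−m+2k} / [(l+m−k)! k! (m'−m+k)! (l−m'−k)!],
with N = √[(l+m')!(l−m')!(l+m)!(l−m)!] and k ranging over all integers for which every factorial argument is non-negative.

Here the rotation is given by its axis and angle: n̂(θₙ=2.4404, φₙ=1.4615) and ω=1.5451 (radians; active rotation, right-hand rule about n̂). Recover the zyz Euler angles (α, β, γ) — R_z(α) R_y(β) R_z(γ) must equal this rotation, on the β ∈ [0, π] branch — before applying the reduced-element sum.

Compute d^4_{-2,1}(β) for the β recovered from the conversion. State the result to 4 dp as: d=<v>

d=0.4674

Axis–angle → zyz. n̂ = (sinθₙcosφₙ, sinθₙsinφₙ, cosθₙ) = (+0.070370, +0.641280, -0.764073), ω = 1.5451.
R = I cosω + sinω [n̂]ₓ + (1−cosω) n̂n̂ᵀ gives
  R = [+0.030518, +0.807788, +0.588682; -0.719854, +0.426367, -0.547742; -0.693455, -0.407049, +0.594501]
β = atan2(√(R₁₃²+R₂₃²), R₃₃) = 0.934151; α = atan2(R₂₃, R₁₃) mod 2π = 5.533797; γ = atan2(R₃₂, −R₃₁) mod 2π = 5.752389
d^4_{-2,1}(β=0.9342) via the finite sum:
Half-angle: c=0.892889, s=0.450277. N=√(2·720·120·6)=1018.233765
k: max(0,(1)−(-2))=3 … min(4+(1),4−(-2))=5
  k=3: (−1)^0·1018.2338/(72)·0.8929^5·0.4503^3 = +0.732725
  k=4: (−1)^1·1018.2338/(48)·0.8929^3·0.4503^5 = -0.279510
  k=5: (−1)^2·1018.2338/(240)·0.8929^1·0.4503^7 = +0.014216
d^4_{-2,1}(0.9342) = +0.732725 -0.279510 +0.014216 = +0.467432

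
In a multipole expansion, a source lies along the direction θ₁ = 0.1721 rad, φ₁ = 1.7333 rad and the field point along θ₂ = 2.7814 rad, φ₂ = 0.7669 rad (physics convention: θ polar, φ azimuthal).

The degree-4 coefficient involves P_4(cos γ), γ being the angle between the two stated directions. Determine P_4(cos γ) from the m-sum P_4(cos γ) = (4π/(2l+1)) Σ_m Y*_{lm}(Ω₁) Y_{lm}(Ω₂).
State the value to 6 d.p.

Term-by-term m-sum for l=4 (normalisation 4π/9 = 1.396263):
  m=-4: (0.00030 + 0.00023j) × (-0.00681 - 0.00050j) = -0.00000 - 0.00000j  (running Σ = -0.00000 - 0.00000j)
  m=-3: (0.00290 - 0.00547j) × (0.03420 + 0.03822j) = 0.00031 - 0.00008j  (running Σ = 0.00031 - 0.00008j)
  m=-2: (-0.05387 - 0.01815j) × (0.00789 - 0.21305j) = -0.00429 + 0.01133j  (running Σ = -0.00399 + 0.01126j)
  m=-1: (-0.04901 + 0.29890j) × (-0.35174 + 0.33896j) = -0.08408 - 0.12175j  (running Σ = -0.08806 - 0.11049j)
  m=0: (0.72537 + 0.00000j) × (0.37777 + 0.00000j) = 0.27403 + 0.00000j  (running Σ = 0.18596 - 0.11049j)
  m=1: (0.04901 + 0.29890j) × (0.35174 + 0.33896j) = -0.08408 + 0.12175j  (running Σ = 0.10188 + 0.01126j)
  m=2: (-0.05387 + 0.01815j) × (0.00789 + 0.21305j) = -0.00429 - 0.01133j  (running Σ = 0.09759 - 0.00008j)
  m=3: (-0.00290 - 0.00547j) × (-0.03420 + 0.03822j) = 0.00031 + 0.00008j  (running Σ = 0.09790 - 0.00000j)
  m=4: (0.00030 - 0.00023j) × (-0.00681 + 0.00050j) = -0.00000 + 0.00000j  (running Σ = 0.09790 + 0.00000j)
Total Σ_m = 0.09790 + 0.00000j. Multiply by 1.396263: 0.13669 + 0.00000j. P_4(cos γ) = 0.136691

0.136691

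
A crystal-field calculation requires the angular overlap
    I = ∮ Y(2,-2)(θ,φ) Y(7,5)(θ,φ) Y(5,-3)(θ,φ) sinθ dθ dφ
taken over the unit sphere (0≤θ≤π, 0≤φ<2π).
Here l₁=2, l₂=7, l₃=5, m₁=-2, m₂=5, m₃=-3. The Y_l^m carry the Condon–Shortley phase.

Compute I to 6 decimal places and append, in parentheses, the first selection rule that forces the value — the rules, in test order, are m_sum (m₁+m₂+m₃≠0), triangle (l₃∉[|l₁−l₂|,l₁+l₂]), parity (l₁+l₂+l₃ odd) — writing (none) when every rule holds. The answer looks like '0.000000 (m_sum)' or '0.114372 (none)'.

Checks pass: Σm=0; 14 even; l₃=5∈[5,9].
(2·2+1)(2·7+1)(2·5+1) = 825
Δ: 4! 0! 10! / 15! → 1/15015
sum: t=2:+1/57600 = 1/57600
3j²(2 7 5; 0 0 0) = Δ·Π!·Σ² = 21/715  (sign -1)
sum: t=4:+1/1935360 = 1/1935360
3j²(2 7 5; -2 5 -3) = Δ·Π!·Σ² = 3/91  (sign +1)
combine: 4πI² = 825·21/715·3/91 = 135/169
take √, sign -1: I = -0.25212656
No selection rule forces the value: the integral is nonzero (none).

-0.252127 (none)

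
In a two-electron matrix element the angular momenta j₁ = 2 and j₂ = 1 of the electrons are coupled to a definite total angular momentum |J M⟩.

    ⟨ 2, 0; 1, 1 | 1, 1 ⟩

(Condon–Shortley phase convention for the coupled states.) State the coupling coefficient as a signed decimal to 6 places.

+0.316228  (= +√(1/10))

j₁+j₂−J=2  J+j₁−j₂=2  J−j₁+j₂=0  j₁+j₂+J+1=5
(j₁±m₁, j₂±m₂, J±M) = (2,2,2,0,2,0)
P² = 8/5
sum k=2..2:
  [2] +1/4 = 1/4
S = 1/4
C² = P²·S² = 1/10 ; C = +0.316228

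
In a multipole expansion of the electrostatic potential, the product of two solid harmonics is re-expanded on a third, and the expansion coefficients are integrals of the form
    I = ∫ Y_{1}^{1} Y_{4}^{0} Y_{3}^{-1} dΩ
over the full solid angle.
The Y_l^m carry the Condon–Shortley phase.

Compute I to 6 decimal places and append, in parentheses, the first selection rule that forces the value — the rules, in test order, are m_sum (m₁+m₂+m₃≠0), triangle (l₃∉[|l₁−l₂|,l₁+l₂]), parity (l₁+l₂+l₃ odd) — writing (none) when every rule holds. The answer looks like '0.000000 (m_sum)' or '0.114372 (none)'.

Rules hold: Σm=0, L=8 even, 3≤3≤5.
N = 3·9·7 = 189
Δ = 2!·0!·6!/9! = 1/252
Racah Σ t=1..1: t=1:−1/36 = -1/36
⇒ 3j(1 4 3; 0 0 0)² = 4/63, sgn +1
Racah Σ t=0..0: t=0:+1/96 = 1/96
⇒ 3j(1 4 3; 1 0 -1)² = 1/42, sgn +1
4πI² = N·(3j₀)²·(3jₘ)² = 2/7
I = +1·√(0.285714/4π) = 0.15078601
No selection rule forces the value: the integral is nonzero (none).

0.150786 (none)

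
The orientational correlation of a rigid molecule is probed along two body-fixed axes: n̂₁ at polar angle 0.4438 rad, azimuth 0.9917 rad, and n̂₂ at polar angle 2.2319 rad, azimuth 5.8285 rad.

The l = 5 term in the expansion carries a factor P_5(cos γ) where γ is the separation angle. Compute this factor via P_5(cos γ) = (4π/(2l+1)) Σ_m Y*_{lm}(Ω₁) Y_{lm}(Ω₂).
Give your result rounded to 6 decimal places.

-0.061628

Summing Y*_{l m}(θ₁,φ₁)·Y_{l m}(θ₂,φ₂) over m ∈ [−5, 5]; prefactor 4π/(2·5+1) = 1.142397:
  m=-5: (0.001650, -0.006570) × (-0.091892, 0.108518) = (0.000561, 0.000783)  (running Σ = (0.000561, 0.000783))
  m=-4: (-0.030565, -0.033101) × (0.085842, -0.339090) = (-0.013848, 0.007523)  (running Σ = (-0.013287, 0.008306))
  m=-3: (-0.171241, 0.028777) × (0.083560, 0.398402) = (-0.025773, -0.065818)  (running Σ = (-0.039060, -0.057512))
  m=-2: (-0.163725, 0.374031) × (-0.052144, -0.066989) = (0.033593, -0.008536)  (running Σ = (-0.005467, -0.066048))
  m=-1: (0.267298, 0.408789) × (-0.293737, -0.143593) = (-0.019816, -0.158459)  (running Σ = (-0.025283, -0.224507))
  m=0: (-0.019324, -0.000000) × (0.174881, 0.000000) = (-0.003379, -0.000000)  (running Σ = (-0.028663, -0.224507))
  m=1: (-0.267298, 0.408789) × (0.293737, -0.143593) = (-0.019816, 0.158459)  (running Σ = (-0.048479, -0.066048))
  m=2: (-0.163725, -0.374031) × (-0.052144, 0.066989) = (0.033593, 0.008536)  (running Σ = (-0.014886, -0.057512))
  m=3: (0.171241, 0.028777) × (-0.083560, 0.398402) = (-0.025773, 0.065818)  (running Σ = (-0.040659, 0.008306))
  m=4: (-0.030565, 0.033101) × (0.085842, 0.339090) = (-0.013848, -0.007523)  (running Σ = (-0.054507, 0.000783))
  m=5: (-0.001650, -0.006570) × (0.091892, 0.108518) = (0.000561, -0.000783)  (running Σ = (-0.053946, -0.000000))
Σ over m = (-0.053946, -0.000000); ×(4π/11) → (-0.061628, -0.000000). Real part: -0.061628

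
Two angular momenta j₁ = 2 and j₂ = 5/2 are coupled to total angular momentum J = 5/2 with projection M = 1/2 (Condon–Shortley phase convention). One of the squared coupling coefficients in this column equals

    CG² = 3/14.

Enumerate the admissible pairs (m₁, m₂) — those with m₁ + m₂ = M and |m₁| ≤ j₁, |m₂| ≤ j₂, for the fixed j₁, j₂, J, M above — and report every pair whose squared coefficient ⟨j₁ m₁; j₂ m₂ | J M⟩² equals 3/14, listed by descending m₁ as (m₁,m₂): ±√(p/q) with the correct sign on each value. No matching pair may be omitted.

(-2,5/2): +√(3/14)

Admissible pairs with m₁+m₂ = M = 1/2: (-2,5/2), (-1,3/2), (0,1/2), (1,-1/2), (2,-3/2)
  (m₁,m₂)=(2,-3/2): CG² = 27/70, CG = +√(27/70)
  (m₁,m₂)=(1,-1/2): CG² = 0/1, CG = 0
  (m₁,m₂)=(0,1/2): CG² = 8/35, CG = −√(8/35)
  (m₁,m₂)=(-1,3/2): CG² = 6/35, CG = +√(6/35)
  (m₁,m₂)=(-2,5/2): CG² = 3/14, CG = +√(3/14)   ← matches the target
Pairs with CG² = 3/14: (-2,5/2): +√(3/14)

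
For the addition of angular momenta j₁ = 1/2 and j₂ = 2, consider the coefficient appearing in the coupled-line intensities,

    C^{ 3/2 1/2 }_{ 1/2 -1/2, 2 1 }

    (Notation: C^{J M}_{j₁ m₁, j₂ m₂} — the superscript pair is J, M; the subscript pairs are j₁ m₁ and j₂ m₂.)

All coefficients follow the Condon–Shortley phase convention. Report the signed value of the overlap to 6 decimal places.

-0.774597

j₁+j₂−J=1  J+j₁−j₂=0  J−j₁+j₂=3  j₁+j₂+J+1=5
(j₁±m₁, j₂±m₂, J±M) = (0,1,3,1,2,1)
P² = 12/5
sum k=1..1:
  [1] −1/2 = -1/2
S = -1/2
C² = P²·S² = 3/5 ; C = -0.774597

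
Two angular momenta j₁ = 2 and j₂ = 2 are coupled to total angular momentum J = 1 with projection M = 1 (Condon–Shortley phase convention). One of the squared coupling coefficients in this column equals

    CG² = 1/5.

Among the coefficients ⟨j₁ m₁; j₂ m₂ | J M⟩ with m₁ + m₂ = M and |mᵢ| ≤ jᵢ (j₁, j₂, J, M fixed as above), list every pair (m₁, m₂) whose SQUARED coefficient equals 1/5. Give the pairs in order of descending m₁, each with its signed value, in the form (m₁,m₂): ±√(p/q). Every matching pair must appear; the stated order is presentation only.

Admissible pairs with m₁+m₂ = M = 1: (-1,2), (0,1), (1,0), (2,-1)
  (m₁,m₂)=(2,-1): CG² = 1/5, CG = +√(1/5)   ← matches the target
  (m₁,m₂)=(1,0): CG² = 3/10, CG = −√(3/10)
  (m₁,m₂)=(0,1): CG² = 3/10, CG = +√(3/10)
  (m₁,m₂)=(-1,2): CG² = 1/5, CG = −√(1/5)   ← matches the target
Pairs with CG² = 1/5: (2,-1): +√(1/5); (-1,2): −√(1/5)

(2,-1): +√(1/5); (-1,2): −√(1/5)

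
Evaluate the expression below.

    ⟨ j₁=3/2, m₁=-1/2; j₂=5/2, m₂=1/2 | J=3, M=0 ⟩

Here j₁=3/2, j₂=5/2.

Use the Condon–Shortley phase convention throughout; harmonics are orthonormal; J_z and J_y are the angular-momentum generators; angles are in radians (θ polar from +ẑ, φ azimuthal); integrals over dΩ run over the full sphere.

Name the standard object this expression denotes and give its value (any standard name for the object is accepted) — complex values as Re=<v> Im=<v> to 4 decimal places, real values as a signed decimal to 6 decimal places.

Clebsch–Gordan coefficient, −√(1/5) ≈ -0.447214

This is a Clebsch–Gordan (vector-coupling) coefficient.
triangle: 1!·2!·4!/8! = 48/40320
(j±m)!: 1!·2!·3!·2!·3!·3! = 864
prefactor² = (2J+1)·Δ·N² = 36/5
  k=0: +1/(0!·1!·2!·3!·0!·1!) = 1/12
  k=1: −1/(1!·0!·1!·2!·1!·2!) = -1/4
Σ = -1/6  ⇒  CG² = 36/5·(-1/6)² = 1/5
CG = −√(1/5) = -0.447214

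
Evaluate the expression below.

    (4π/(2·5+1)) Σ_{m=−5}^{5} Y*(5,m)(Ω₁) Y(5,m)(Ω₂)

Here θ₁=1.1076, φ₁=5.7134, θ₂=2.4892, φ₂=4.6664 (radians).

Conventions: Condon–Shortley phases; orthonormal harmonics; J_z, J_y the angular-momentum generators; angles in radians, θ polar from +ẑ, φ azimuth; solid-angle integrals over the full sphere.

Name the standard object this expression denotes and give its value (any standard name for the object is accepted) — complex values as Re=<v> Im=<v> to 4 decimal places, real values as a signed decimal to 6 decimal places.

This sum is the spherical-harmonic addition theorem: it equals the Legendre polynomial P_l(cos γ) of the angle γ between the two directions.
Term-by-term m-sum for l=5 (normalisation 4π/11 = 1.142397):
  term(m=-5) = +0.005081-0.008821i   from Y*(Ω₁)=-0.254674-0.076738i, Y(Ω₂)=-0.008724+0.037267i
  term(m=-4) = +0.033321+0.057609i   from Y*(Ω₁)=-0.273297-0.319029i, Y(Ω₂)=-0.155750-0.028979i
  term(m=-3) = -0.071539+0.000042i   from Y*(Ω₁)=-0.027259-0.195468i, Y(Ω₂)=+0.049852-0.359037i
  term(m=-2) = -0.053915+0.093468i   from Y*(Ω₁)=-0.101605+0.220829i, Y(Ω₂)=+0.442018+0.040771i
  term(m=-1) = -0.014226-0.024629i   from Y*(Ω₁)=-0.231127+0.148075i, Y(Ω₂)=-0.004764+0.103510i
  term(m=+0) = +0.070091+0.000000i   from Y*(Ω₁)=+0.184781-0.000000i, Y(Ω₂)=+0.379318+0.000000i
  term(m=+1) = -0.014226+0.024629i   from Y*(Ω₁)=+0.231127+0.148075i, Y(Ω₂)=+0.004764+0.103510i
  term(m=+2) = -0.053915-0.093468i   from Y*(Ω₁)=-0.101605-0.220829i, Y(Ω₂)=+0.442018-0.040771i
  term(m=+3) = -0.071539-0.000042i   from Y*(Ω₁)=+0.027259-0.195468i, Y(Ω₂)=-0.049852-0.359037i
  term(m=+4) = +0.033321-0.057609i   from Y*(Ω₁)=-0.273297+0.319029i, Y(Ω₂)=-0.155750+0.028979i
  term(m=+5) = +0.005081+0.008821i   from Y*(Ω₁)=+0.254674-0.076738i, Y(Ω₂)=+0.008724+0.037267i
Σ over m = -0.132464-0.000000i; ×(4π/11) → -0.151326-0.000000i. Real part: -0.151326

Legendre polynomial (addition theorem), -0.151326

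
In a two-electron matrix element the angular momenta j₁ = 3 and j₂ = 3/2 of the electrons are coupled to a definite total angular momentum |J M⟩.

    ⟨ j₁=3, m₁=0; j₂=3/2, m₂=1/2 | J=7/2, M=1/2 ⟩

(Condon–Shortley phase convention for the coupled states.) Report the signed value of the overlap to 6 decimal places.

−√(2/21) = -0.308607

triangle: 1!·5!·2!/9! = 240/362880
(j±m)!: 3!·3!·2!·1!·4!·3! = 10368
prefactor² = (2J+1)·Δ·N² = 384/7
  k=0: +1/(0!·1!·3!·2!·2!·0!) = 1/24
  k=1: −1/(1!·0!·2!·1!·3!·1!) = -1/12
Σ = -1/24  ⇒  CG² = 384/7·(-1/24)² = 2/21
CG = −√(2/21) = -0.308607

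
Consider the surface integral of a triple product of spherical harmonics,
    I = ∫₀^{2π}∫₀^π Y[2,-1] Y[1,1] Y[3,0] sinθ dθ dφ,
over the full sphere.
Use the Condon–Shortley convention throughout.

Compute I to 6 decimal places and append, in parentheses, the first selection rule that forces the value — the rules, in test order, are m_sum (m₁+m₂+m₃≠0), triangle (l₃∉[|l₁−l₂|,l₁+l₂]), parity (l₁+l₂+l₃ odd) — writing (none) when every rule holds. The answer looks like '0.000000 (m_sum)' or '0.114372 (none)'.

0.143048 (none)

m-sum 0 ✓  L=6 even ✓  1≤3≤3 ✓
Π(2lᵢ+1) = 5×3×7 = 105
triangle coeff Δ(2,1,3) = 1/105
Σ_t [0,0]: t=0:+1/4 = 1/4
(3j)²=3/35 [(2 1 3; 0 0 0)], sign=-1
Σ_t [0,0]: t=0:+1/12 = 1/12
(3j)²=1/35 [(2 1 3; -1 1 0)], sign=-1
⇒ 4πI² = 9/35
I = (+1)√(9/35/(4π)) = 0.14304817
No selection rule forces the value: the integral is nonzero (none).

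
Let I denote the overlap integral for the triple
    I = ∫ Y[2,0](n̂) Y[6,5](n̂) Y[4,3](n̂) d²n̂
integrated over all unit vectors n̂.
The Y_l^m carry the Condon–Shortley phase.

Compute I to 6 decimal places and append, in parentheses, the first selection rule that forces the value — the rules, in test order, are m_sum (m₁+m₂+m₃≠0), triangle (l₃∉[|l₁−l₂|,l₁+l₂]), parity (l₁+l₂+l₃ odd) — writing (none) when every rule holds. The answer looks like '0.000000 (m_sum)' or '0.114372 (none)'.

m-sum = 0 + 5 + 3 = 8 ≠ 0 ⇒ I = 0

0.000000 (m_sum)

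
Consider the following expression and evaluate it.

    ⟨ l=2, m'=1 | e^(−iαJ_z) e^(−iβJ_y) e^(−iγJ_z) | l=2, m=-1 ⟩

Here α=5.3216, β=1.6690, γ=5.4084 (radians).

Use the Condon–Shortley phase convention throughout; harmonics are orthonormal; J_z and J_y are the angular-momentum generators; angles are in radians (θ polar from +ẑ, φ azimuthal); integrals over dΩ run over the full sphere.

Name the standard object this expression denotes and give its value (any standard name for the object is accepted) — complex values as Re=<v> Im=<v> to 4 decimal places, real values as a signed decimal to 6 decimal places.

This is a Wigner D-matrix element — the rotation-matrix element ⟨l m'| R(α,β,γ) |l m⟩ in the angular-momentum basis.
First d^2_{1,-1}(β=1.6690), then the phase factors e^{-i(1)α} and e^{-i(-1)γ}:
With c≡cos(β/2)=0.671548 and s≡sin(β/2)=0.740961, N=[6·1·1·6]^{1/2}=6.000000
k: max(0,(-1)−(1))=0 … min(2+(-1),2−(1))=1
  k=0: (−1)^2·6.0000/(2)·0.6715^2·0.7410^2 = +0.742790
  k=1: (−1)^3·6.0000/(6)·0.6715^0·0.7410^4 = -0.301426
d^2_{1,-1}(1.6690) = +0.742790 -0.301426 = +0.441364
Attach z-rotation phases: D = e^{-i(1)(5.3216)}·(+0.441364)·e^{-i(-1)(5.4084)} = +0.439702+0.038262i

Wigner D-matrix element, Re=0.4397 Im=0.0383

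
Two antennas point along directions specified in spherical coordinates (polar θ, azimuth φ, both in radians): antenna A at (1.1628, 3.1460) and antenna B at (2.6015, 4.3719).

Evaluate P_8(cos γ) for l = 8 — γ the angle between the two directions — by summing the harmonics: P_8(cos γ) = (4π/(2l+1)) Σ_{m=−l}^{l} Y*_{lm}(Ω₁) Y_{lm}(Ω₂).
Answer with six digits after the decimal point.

0.006506

Expand P_8 via completeness: Σ_{m} conj(Y_{8,m}) at Ω₁ times Y_{8,m} at Ω₂ —
  term(m=-8) = (-0.000607, 0.000244)   from Y*(Ω₁)=(0.259614, 0.009157), Y(Ω₂)=(-0.002303, 0.001022)
  term(m=-7) = (0.005020, 0.005640)   from Y*(Ω₁)=(-0.448940, -0.013855), Y(Ω₂)=(-0.011558, -0.012205)
  term(m=-6) = (0.010235, -0.018798)   from Y*(Ω₁)=(0.306427, 0.008105), Y(Ω₂)=(0.031755, -0.062185)
  term(m=-5) = (0.026726, 0.004140)   from Y*(Ω₁)=(0.134230, 0.002958), Y(Ω₂)=(0.199690, 0.026442)
  term(m=-4) = (-0.027274, -0.140895)   from Y*(Ω₁)=(-0.355912, -0.006275), Y(Ω₂)=(0.083584, 0.394396)
  term(m=-3) = (-0.014784, 0.008784)   from Y*(Ω₁)=(0.033919, 0.000449), Y(Ω₂)=(-0.432367, 0.264688)
  term(m=-2) = (-0.060850, -0.050201)   from Y*(Ω₁)=(0.328560, 0.002896), Y(Ω₂)=(-0.186535, -0.151146)
  term(m=-1) = (0.010256, -0.028547)   from Y*(Ω₁)=(-0.100839, -0.000444), Y(Ω₂)=(-0.100455, 0.283541)
  term(m=+0) = (0.111359, 0.000000)   from Y*(Ω₁)=(-0.313703, -0.000000), Y(Ω₂)=(-0.354983, 0.000000)
  term(m=+1) = (0.010256, 0.028547)   from Y*(Ω₁)=(0.100839, -0.000444), Y(Ω₂)=(0.100455, 0.283541)
  term(m=+2) = (-0.060850, 0.050201)   from Y*(Ω₁)=(0.328560, -0.002896), Y(Ω₂)=(-0.186535, 0.151146)
  term(m=+3) = (-0.014784, -0.008784)   from Y*(Ω₁)=(-0.033919, 0.000449), Y(Ω₂)=(0.432367, 0.264688)
  term(m=+4) = (-0.027274, 0.140895)   from Y*(Ω₁)=(-0.355912, 0.006275), Y(Ω₂)=(0.083584, -0.394396)
  term(m=+5) = (0.026726, -0.004140)   from Y*(Ω₁)=(-0.134230, 0.002958), Y(Ω₂)=(-0.199690, 0.026442)
  term(m=+6) = (0.010235, 0.018798)   from Y*(Ω₁)=(0.306427, -0.008105), Y(Ω₂)=(0.031755, 0.062185)
  term(m=+7) = (0.005020, -0.005640)   from Y*(Ω₁)=(0.448940, -0.013855), Y(Ω₂)=(0.011558, -0.012205)
  term(m=+8) = (-0.000607, -0.000244)   from Y*(Ω₁)=(0.259614, -0.009157), Y(Ω₂)=(-0.002303, -0.001022)
Total Σ_m = (0.008801, -0.000000). Multiply by 0.739198: (0.006506, -0.000000). P_8(cos γ) = 0.006506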